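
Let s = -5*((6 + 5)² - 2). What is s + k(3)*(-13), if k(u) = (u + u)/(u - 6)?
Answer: -569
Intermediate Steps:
k(u) = 2*u/(-6 + u) (k(u) = (2*u)/(-6 + u) = 2*u/(-6 + u))
s = -595 (s = -5*(11² - 2) = -5*(121 - 2) = -5*119 = -595)
s + k(3)*(-13) = -595 + (2*3/(-6 + 3))*(-13) = -595 + (2*3/(-3))*(-13) = -595 + (2*3*(-⅓))*(-13) = -595 - 2*(-13) = -595 + 26 = -569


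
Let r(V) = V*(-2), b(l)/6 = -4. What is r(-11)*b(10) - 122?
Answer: -650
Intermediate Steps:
b(l) = -24 (b(l) = 6*(-4) = -24)
r(V) = -2*V
r(-11)*b(10) - 122 = -2*(-11)*(-24) - 122 = 22*(-24) - 122 = -528 - 122 = -650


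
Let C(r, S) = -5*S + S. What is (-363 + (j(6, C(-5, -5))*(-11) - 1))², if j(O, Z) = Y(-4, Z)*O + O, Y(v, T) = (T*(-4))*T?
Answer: 11060728900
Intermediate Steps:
C(r, S) = -4*S
Y(v, T) = -4*T² (Y(v, T) = (-4*T)*T = -4*T²)
j(O, Z) = O - 4*O*Z² (j(O, Z) = (-4*Z²)*O + O = -4*O*Z² + O = O - 4*O*Z²)
(-363 + (j(6, C(-5, -5))*(-11) - 1))² = (-363 + ((6*(1 - 4*(-4*(-5))²))*(-11) - 1))² = (-363 + ((6*(1 - 4*20²))*(-11) - 1))² = (-363 + ((6*(1 - 4*400))*(-11) - 1))² = (-363 + ((6*(1 - 1600))*(-11) - 1))² = (-363 + ((6*(-1599))*(-11) - 1))² = (-363 + (-9594*(-11) - 1))² = (-363 + (105534 - 1))² = (-363 + 105533)² = 105170² = 11060728900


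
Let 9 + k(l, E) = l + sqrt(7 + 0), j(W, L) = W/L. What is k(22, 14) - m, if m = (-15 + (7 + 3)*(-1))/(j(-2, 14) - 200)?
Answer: 18038/1401 + sqrt(7) ≈ 15.521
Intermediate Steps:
k(l, E) = -9 + l + sqrt(7) (k(l, E) = -9 + (l + sqrt(7 + 0)) = -9 + (l + sqrt(7)) = -9 + l + sqrt(7))
m = 175/1401 (m = (-15 + (7 + 3)*(-1))/(-2/14 - 200) = (-15 + 10*(-1))/(-2*1/14 - 200) = (-15 - 10)/(-1/7 - 200) = -25/(-1401/7) = -25*(-7/1401) = 175/1401 ≈ 0.12491)
k(22, 14) - m = (-9 + 22 + sqrt(7)) - 1*175/1401 = (13 + sqrt(7)) - 175/1401 = 18038/1401 + sqrt(7)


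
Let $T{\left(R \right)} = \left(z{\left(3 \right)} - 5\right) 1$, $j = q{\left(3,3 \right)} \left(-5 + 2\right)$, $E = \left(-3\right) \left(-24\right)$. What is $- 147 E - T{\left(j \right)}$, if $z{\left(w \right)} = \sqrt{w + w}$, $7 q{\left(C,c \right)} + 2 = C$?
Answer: $-10579 - \sqrt{6} \approx -10581.0$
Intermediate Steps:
$q{\left(C,c \right)} = - \frac{2}{7} + \frac{C}{7}$
$z{\left(w \right)} = \sqrt{2} \sqrt{w}$ ($z{\left(w \right)} = \sqrt{2 w} = \sqrt{2} \sqrt{w}$)
$E = 72$
$j = - \frac{3}{7}$ ($j = \left(- \frac{2}{7} + \frac{1}{7} \cdot 3\right) \left(-5 + 2\right) = \left(- \frac{2}{7} + \frac{3}{7}\right) \left(-3\right) = \frac{1}{7} \left(-3\right) = - \frac{3}{7} \approx -0.42857$)
$T{\left(R \right)} = -5 + \sqrt{6}$ ($T{\left(R \right)} = \left(\sqrt{2} \sqrt{3} - 5\right) 1 = \left(\sqrt{6} - 5\right) 1 = \left(-5 + \sqrt{6}\right) 1 = -5 + \sqrt{6}$)
$- 147 E - T{\left(j \right)} = \left(-147\right) 72 - \left(-5 + \sqrt{6}\right) = -10584 + \left(5 - \sqrt{6}\right) = -10579 - \sqrt{6}$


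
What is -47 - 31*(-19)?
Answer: 542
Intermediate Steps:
-47 - 31*(-19) = -47 + 589 = 542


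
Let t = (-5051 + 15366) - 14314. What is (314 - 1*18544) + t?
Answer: -22229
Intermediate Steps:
t = -3999 (t = 10315 - 14314 = -3999)
(314 - 1*18544) + t = (314 - 1*18544) - 3999 = (314 - 18544) - 3999 = -18230 - 3999 = -22229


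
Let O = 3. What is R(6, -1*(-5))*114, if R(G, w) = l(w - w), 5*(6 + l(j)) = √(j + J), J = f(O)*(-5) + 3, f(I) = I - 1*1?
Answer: -684 + 114*I*√7/5 ≈ -684.0 + 60.323*I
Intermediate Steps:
f(I) = -1 + I (f(I) = I - 1 = -1 + I)
J = -7 (J = (-1 + 3)*(-5) + 3 = 2*(-5) + 3 = -10 + 3 = -7)
l(j) = -6 + √(-7 + j)/5 (l(j) = -6 + √(j - 7)/5 = -6 + √(-7 + j)/5)
R(G, w) = -6 + I*√7/5 (R(G, w) = -6 + √(-7 + (w - w))/5 = -6 + √(-7 + 0)/5 = -6 + √(-7)/5 = -6 + (I*√7)/5 = -6 + I*√7/5)
R(6, -1*(-5))*114 = (-6 + I*√7/5)*114 = -684 + 114*I*√7/5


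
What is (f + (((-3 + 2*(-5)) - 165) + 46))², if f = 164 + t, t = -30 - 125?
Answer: 15129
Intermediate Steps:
t = -155
f = 9 (f = 164 - 155 = 9)
(f + (((-3 + 2*(-5)) - 165) + 46))² = (9 + (((-3 + 2*(-5)) - 165) + 46))² = (9 + (((-3 - 10) - 165) + 46))² = (9 + ((-13 - 165) + 46))² = (9 + (-178 + 46))² = (9 - 132)² = (-123)² = 15129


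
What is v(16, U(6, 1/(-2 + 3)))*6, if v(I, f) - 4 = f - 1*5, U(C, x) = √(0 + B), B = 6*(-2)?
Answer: -6 + 12*I*√3 ≈ -6.0 + 20.785*I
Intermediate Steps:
B = -12
U(C, x) = 2*I*√3 (U(C, x) = √(0 - 12) = √(-12) = 2*I*√3)
v(I, f) = -1 + f (v(I, f) = 4 + (f - 1*5) = 4 + (f - 5) = 4 + (-5 + f) = -1 + f)
v(16, U(6, 1/(-2 + 3)))*6 = (-1 + 2*I*√3)*6 = -6 + 12*I*√3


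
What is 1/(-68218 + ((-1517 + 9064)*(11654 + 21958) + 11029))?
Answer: 1/253612575 ≈ 3.9430e-9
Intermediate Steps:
1/(-68218 + ((-1517 + 9064)*(11654 + 21958) + 11029)) = 1/(-68218 + (7547*33612 + 11029)) = 1/(-68218 + (253669764 + 11029)) = 1/(-68218 + 253680793) = 1/253612575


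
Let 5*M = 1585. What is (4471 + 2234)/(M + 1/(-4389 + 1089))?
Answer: 22126500/1046099 ≈ 21.151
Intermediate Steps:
M = 317 (M = (1/5)*1585 = 317)
(4471 + 2234)/(M + 1/(-4389 + 1089)) = (4471 + 2234)/(317 + 1/(-4389 + 1089)) = 6705/(317 + 1/(-3300)) = 6705/(317 - 1/3300) = 6705/(1046099/3300) = 6705*(3300/1046099) = 22126500/1046099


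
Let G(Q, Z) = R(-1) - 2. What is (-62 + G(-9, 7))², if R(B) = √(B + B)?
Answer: (64 - I*√2)² ≈ 4094.0 - 181.02*I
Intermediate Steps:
R(B) = √2*√B (R(B) = √(2*B) = √2*√B)
G(Q, Z) = -2 + I*√2 (G(Q, Z) = √2*√(-1) - 2 = √2*I - 2 = I*√2 - 2 = -2 + I*√2)
(-62 + G(-9, 7))² = (-62 + (-2 + I*√2))² = (-64 + I*√2)²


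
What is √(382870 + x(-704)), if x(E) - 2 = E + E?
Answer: 2*√95366 ≈ 617.63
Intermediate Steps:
x(E) = 2 + 2*E (x(E) = 2 + (E + E) = 2 + 2*E)
√(382870 + x(-704)) = √(382870 + (2 + 2*(-704))) = √(382870 + (2 - 1408)) = √(382870 - 1406) = √381464 = 2*√95366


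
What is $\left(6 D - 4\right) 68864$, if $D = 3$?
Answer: $964096$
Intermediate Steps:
$\left(6 D - 4\right) 68864 = \left(6 \cdot 3 - 4\right) 68864 = \left(18 - 4\right) 68864 = 14 \cdot 68864 = 964096$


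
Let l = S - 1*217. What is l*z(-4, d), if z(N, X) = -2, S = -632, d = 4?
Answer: 1698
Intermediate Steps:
l = -849 (l = -632 - 1*217 = -632 - 217 = -849)
l*z(-4, d) = -849*(-2) = 1698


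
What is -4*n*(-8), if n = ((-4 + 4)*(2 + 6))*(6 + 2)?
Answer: 0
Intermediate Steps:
n = 0 (n = (0*8)*8 = 0*8 = 0)
-4*n*(-8) = -4*0*(-8) = 0*(-8) = 0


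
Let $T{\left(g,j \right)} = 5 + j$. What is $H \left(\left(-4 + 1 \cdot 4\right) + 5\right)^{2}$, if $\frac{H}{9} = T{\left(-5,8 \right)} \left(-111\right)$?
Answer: $-324675$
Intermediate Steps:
$H = -12987$ ($H = 9 \left(5 + 8\right) \left(-111\right) = 9 \cdot 13 \left(-111\right) = 9 \left(-1443\right) = -12987$)
$H \left(\left(-4 + 1 \cdot 4\right) + 5\right)^{2} = - 12987 \left(\left(-4 + 1 \cdot 4\right) + 5\right)^{2} = - 12987 \left(\left(-4 + 4\right) + 5\right)^{2} = - 12987 \left(0 + 5\right)^{2} = - 12987 \cdot 5^{2} = \left(-12987\right) 25 = -324675$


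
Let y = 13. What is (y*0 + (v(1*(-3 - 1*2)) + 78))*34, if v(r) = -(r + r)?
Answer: 2992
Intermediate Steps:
v(r) = -2*r
(y*0 + (v(1*(-3 - 1*2)) + 78))*34 = (13*0 + (-2*(-3 - 1*2) + 78))*34 = (0 + (-2*(-3 - 2) + 78))*34 = (0 + (-2*(-5) + 78))*34 = (0 + (10 + 78))*34 = (0 + 88)*34 = 88*34 = 2992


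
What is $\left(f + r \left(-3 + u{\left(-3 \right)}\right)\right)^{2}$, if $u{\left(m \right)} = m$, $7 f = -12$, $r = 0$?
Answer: $\frac{144}{49} \approx 2.9388$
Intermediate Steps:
$f = - \frac{12}{7}$ ($f = \frac{1}{7} \left(-12\right) = - \frac{12}{7} \approx -1.7143$)
$\left(f + r \left(-3 + u{\left(-3 \right)}\right)\right)^{2} = \left(- \frac{12}{7} + 0 \left(-3 - 3\right)\right)^{2} = \left(- \frac{12}{7} + 0 \left(-6\right)\right)^{2} = \left(- \frac{12}{7} + 0\right)^{2} = \left(- \frac{12}{7}\right)^{2} = \frac{144}{49}$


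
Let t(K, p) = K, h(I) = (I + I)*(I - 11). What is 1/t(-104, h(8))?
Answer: -1/104 ≈ -0.0096154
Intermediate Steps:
h(I) = 2*I*(-11 + I) (h(I) = (2*I)*(-11 + I) = 2*I*(-11 + I))
1/t(-104, h(8)) = 1/(-104) = -1/104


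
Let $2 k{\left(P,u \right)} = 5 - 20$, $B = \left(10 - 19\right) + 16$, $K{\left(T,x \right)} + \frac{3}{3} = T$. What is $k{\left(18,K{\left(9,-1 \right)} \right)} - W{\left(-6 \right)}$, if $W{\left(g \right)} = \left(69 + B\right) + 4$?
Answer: $- \frac{175}{2} \approx -87.5$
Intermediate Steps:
$K{\left(T,x \right)} = -1 + T$
$B = 7$ ($B = -9 + 16 = 7$)
$k{\left(P,u \right)} = - \frac{15}{2}$ ($k{\left(P,u \right)} = \frac{5 - 20}{2} = \frac{1}{2} \left(-15\right) = - \frac{15}{2}$)
$W{\left(g \right)} = 80$ ($W{\left(g \right)} = \left(69 + 7\right) + 4 = 76 + 4 = 80$)
$k{\left(18,K{\left(9,-1 \right)} \right)} - W{\left(-6 \right)} = - \frac{15}{2} - 80 = - \frac{175}{2}$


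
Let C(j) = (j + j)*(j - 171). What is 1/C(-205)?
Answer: 1/154160 ≈ 6.4868e-6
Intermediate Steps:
C(j) = 2*j*(-171 + j) (C(j) = (2*j)*(-171 + j) = 2*j*(-171 + j))
1/C(-205) = 1/(2*(-205)*(-171 - 205)) = 1/(2*(-205)*(-376)) = 1/154160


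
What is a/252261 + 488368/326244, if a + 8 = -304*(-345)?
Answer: 13117505068/6858219807 ≈ 1.9127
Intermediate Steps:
a = 104872 (a = -8 - 304*(-345) = -8 + 104880 = 104872)
a/252261 + 488368/326244 = 104872/252261 + 488368/326244 = 104872*(1/252261) + 488368*(1/326244) = 104872/252261 + 122092/81561 = 13117505068/6858219807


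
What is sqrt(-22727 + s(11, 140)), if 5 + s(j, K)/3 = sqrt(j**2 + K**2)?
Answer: sqrt(-22742 + 3*sqrt(19721)) ≈ 149.4*I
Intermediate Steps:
s(j, K) = -15 + 3*sqrt(K**2 + j**2) (s(j, K) = -15 + 3*sqrt(j**2 + K**2) = -15 + 3*sqrt(K**2 + j**2))
sqrt(-22727 + s(11, 140)) = sqrt(-22727 + (-15 + 3*sqrt(140**2 + 11**2))) = sqrt(-22727 + (-15 + 3*sqrt(19600 + 121))) = sqrt(-22727 + (-15 + 3*sqrt(19721))) = sqrt(-22742 + 3*sqrt(19721))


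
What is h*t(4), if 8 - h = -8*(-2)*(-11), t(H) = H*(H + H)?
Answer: 5888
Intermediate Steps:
t(H) = 2*H² (t(H) = H*(2*H) = 2*H²)
h = 184 (h = 8 - (-8*(-2))*(-11) = 8 - 16*(-11) = 8 - 1*(-176) = 8 + 176 = 184)
h*t(4) = 184*(2*4²) = 184*(2*16) = 184*32 = 5888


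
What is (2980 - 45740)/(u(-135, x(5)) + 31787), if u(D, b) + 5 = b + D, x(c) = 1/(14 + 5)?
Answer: -406220/300647 ≈ -1.3512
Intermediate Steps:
x(c) = 1/19
u(D, b) = -5 + D + b (u(D, b) = -5 + (b + D) = -5 + (D + b) = -5 + D + b)
(2980 - 45740)/(u(-135, x(5)) + 31787) = (2980 - 45740)/((-5 - 135 + 1/19) + 31787) = -42760/(-2659/19 + 31787) = -42760/601294/19 = -42760*19/601294 = -406220/300647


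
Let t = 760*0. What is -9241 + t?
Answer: -9241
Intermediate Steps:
t = 0
-9241 + t = -9241 + 0 = -9241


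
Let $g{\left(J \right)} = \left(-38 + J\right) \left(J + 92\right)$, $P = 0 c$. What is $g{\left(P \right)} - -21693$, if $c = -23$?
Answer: $18197$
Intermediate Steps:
$P = 0$ ($P = 0 \left(-23\right) = 0$)
$g{\left(J \right)} = \left(-38 + J\right) \left(92 + J\right)$
$g{\left(P \right)} - -21693 = \left(-3496 + 0^{2} + 54 \cdot 0\right) - -21693 = \left(-3496 + 0 + 0\right) + 21693 = -3496 + 21693 = 18197$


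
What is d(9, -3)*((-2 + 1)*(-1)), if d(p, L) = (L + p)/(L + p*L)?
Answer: -⅕ ≈ -0.20000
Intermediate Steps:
d(p, L) = (L + p)/(L + L*p)
d(9, -3)*((-2 + 1)*(-1)) = ((-3 + 9)/((-3)*(1 + 9)))*((-2 + 1)*(-1)) = (-⅓*6/10)*(-1*(-1)) = -⅓*⅒*6*1 = -⅕*1 = -⅕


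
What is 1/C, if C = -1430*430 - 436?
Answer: -1/615336 ≈ -1.6251e-6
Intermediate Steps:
C = -615336 (C = -614900 - 436 = -615336)
1/C = 1/(-615336) = -1/615336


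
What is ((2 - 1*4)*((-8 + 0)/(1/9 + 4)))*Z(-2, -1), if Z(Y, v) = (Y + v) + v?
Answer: -576/37 ≈ -15.568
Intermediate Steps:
Z(Y, v) = Y + 2*v
((2 - 1*4)*((-8 + 0)/(1/9 + 4)))*Z(-2, -1) = ((2 - 1*4)*((-8 + 0)/(1/9 + 4)))*(-2 + 2*(-1)) = ((2 - 4)*(-8/(1*(⅑) + 4)))*(-2 - 2) = -(-16)/(⅑ + 4)*(-4) = -(-16)/37/9*(-4) = -(-16)*9/37*(-4) = -2*(-72/37)*(-4) = (144/37)*(-4) = -576/37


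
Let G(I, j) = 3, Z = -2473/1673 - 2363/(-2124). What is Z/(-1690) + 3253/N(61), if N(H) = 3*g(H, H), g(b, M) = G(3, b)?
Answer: 723531955771/2001777960 ≈ 361.44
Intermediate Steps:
Z = -1299353/3553452 (Z = -2473*1/1673 - 2363*(-1/2124) = -2473/1673 + 2363/2124 = -1299353/3553452 ≈ -0.36566)
g(b, M) = 3
N(H) = 9 (N(H) = 3*3 = 9)
Z/(-1690) + 3253/N(61) = -1299353/3553452/(-1690) + 3253/9 = -1299353/3553452*(-1/1690) + 3253*(1/9) = 1299353/6005333880 + 3253/9 = 723531955771/2001777960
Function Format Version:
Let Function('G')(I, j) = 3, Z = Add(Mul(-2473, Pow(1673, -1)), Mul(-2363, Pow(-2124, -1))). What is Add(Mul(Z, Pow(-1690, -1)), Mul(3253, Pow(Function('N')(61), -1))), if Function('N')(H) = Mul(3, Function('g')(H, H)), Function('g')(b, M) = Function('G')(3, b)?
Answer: Rational(723531955771, 2001777960) ≈ 361.44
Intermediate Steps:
Z = Rational(-1299353, 3553452) (Z = Add(Mul(-2473, Rational(1, 1673)), Mul(-2363, Rational(-1, 2124))) = Add(Rational(-2473, 1673), Rational(2363, 2124)) = Rational(-1299353, 3553452) ≈ -0.36566)
Function('g')(b, M) = 3
Function('N')(H) = 9 (Function('N')(H) = Mul(3, 3) = 9)
Add(Mul(Z, Pow(-1690, -1)), Mul(3253, Pow(Function('N')(61), -1))) = Add(Mul(Rational(-1299353, 3553452), Pow(-1690, -1)), Mul(3253, Pow(9, -1))) = Add(Mul(Rational(-1299353, 3553452), Rational(-1, 1690)), Mul(3253, Rational(1, 9))) = Add(Rational(1299353, 6005333880), Rational(3253, 9)) = Rational(723531955771, 2001777960)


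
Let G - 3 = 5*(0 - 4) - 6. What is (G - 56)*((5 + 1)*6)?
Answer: -2844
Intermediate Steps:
G = -23 (G = 3 + (5*(0 - 4) - 6) = 3 + (5*(-4) - 6) = 3 + (-20 - 6) = 3 - 26 = -23)
(G - 56)*((5 + 1)*6) = (-23 - 56)*((5 + 1)*6) = -474*6 = -79*36 = -2844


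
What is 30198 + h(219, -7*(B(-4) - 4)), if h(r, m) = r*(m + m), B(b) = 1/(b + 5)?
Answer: 39396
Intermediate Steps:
B(b) = 1/(5 + b)
h(r, m) = 2*m*r (h(r, m) = r*(2*m) = 2*m*r)
30198 + h(219, -7*(B(-4) - 4)) = 30198 + 2*(-7*(1/(5 - 4) - 4))*219 = 30198 + 2*(-7*(1/1 - 4))*219 = 30198 + 2*(-7*(1 - 4))*219 = 30198 + 2*(-7*(-3))*219 = 30198 + 2*21*219 = 30198 + 9198 = 39396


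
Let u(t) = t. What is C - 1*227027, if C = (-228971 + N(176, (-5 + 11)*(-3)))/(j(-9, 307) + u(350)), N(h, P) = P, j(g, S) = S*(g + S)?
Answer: -20849480561/91836 ≈ -2.2703e+5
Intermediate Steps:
j(g, S) = S*(S + g)
C = -228989/91836 (C = (-228971 + (-5 + 11)*(-3))/(307*(307 - 9) + 350) = (-228971 + 6*(-3))/(307*298 + 350) = (-228971 - 18)/(91486 + 350) = -228989/91836 ≈ -2.4935)
C - 1*227027 = -228989/91836 - 1*227027 = -228989/91836 - 227027 = -20849480561/91836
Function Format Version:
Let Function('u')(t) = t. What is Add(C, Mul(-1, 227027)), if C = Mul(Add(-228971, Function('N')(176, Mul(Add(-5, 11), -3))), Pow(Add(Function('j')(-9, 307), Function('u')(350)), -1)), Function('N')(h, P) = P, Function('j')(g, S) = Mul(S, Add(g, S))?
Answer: Rational(-20849480561, 91836) ≈ -2.2703e+5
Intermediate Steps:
Function('j')(g, S) = Mul(S, Add(S, g))
C = Rational(-228989, 91836) (C = Mul(Add(-228971, Mul(Add(-5, 11), -3)), Pow(Add(Mul(307, Add(307, -9)), 350), -1)) = Mul(Add(-228971, Mul(6, -3)), Pow(Add(Mul(307, 298), 350), -1)) = Mul(Add(-228971, -18), Pow(Add(91486, 350), -1)) = Mul(-228989, Pow(91836, -1)) = Mul(-228989, Rational(1, 91836)) = Rational(-228989, 91836) ≈ -2.4935)
Add(C, Mul(-1, 227027)) = Add(Rational(-228989, 91836), Mul(-1, 227027)) = Add(Rational(-228989, 91836), -227027) = Rational(-20849480561, 91836)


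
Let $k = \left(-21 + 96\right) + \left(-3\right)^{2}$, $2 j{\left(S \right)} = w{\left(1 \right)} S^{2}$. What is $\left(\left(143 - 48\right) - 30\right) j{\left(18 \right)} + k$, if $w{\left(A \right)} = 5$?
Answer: $52734$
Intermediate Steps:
$j{\left(S \right)} = \frac{5 S^{2}}{2}$
$k = 84$ ($k = 75 + 9 = 84$)
$\left(\left(143 - 48\right) - 30\right) j{\left(18 \right)} + k = \left(\left(143 - 48\right) - 30\right) \frac{5 \cdot 18^{2}}{2} + 84 = \left(95 - 30\right) \frac{5}{2} \cdot 324 + 84 = 65 \cdot 810 + 84 = 52650 + 84 = 52734$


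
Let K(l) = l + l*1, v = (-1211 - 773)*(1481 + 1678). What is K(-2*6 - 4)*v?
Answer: 200558592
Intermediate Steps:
v = -6267456 (v = -1984*3159 = -6267456)
K(l) = 2*l (K(l) = l + l = 2*l)
K(-2*6 - 4)*v = (2*(-2*6 - 4))*(-6267456) = (2*(-12 - 4))*(-6267456) = (2*(-16))*(-6267456) = -32*(-6267456) = 200558592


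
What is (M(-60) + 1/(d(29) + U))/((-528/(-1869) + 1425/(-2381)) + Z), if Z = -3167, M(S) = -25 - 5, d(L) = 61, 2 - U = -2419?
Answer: 110449725617/11661129321880 ≈ 0.0094716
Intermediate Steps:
U = 2421 (U = 2 - 1*(-2419) = 2 + 2419 = 2421)
M(S) = -30
(M(-60) + 1/(d(29) + U))/((-528/(-1869) + 1425/(-2381)) + Z) = (-30 + 1/(61 + 2421))/((-528/(-1869) + 1425/(-2381)) - 3167) = (-30 + 1/2482)/((-528*(-1/1869) + 1425*(-1/2381)) - 3167) = (-30 + 1/2482)/((176/623 - 1425/2381) - 3167) = -74459/(2482*(-468719/1483363 - 3167)) = -74459/(2482*(-4698279340/1483363)) = -74459/2482*(-1483363/4698279340) = 110449725617/11661129321880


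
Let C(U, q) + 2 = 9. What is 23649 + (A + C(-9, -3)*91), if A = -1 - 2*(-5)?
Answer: 24295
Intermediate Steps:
C(U, q) = 7 (C(U, q) = -2 + 9 = 7)
A = 9 (A = -1 + 10 = 9)
23649 + (A + C(-9, -3)*91) = 23649 + (9 + 7*91) = 23649 + (9 + 637) = 23649 + 646 = 24295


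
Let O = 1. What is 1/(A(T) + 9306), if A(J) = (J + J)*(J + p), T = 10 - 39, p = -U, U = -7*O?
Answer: 1/10582 ≈ 9.4500e-5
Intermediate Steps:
U = -7 (U = -7*1 = -7)
p = 7 (p = -1*(-7) = 7)
T = -29
A(J) = 2*J*(7 + J) (A(J) = (J + J)*(J + 7) = (2*J)*(7 + J) = 2*J*(7 + J))
1/(A(T) + 9306) = 1/(2*(-29)*(7 - 29) + 9306) = 1/(2*(-29)*(-22) + 9306) = 1/(1276 + 9306) = 1/10582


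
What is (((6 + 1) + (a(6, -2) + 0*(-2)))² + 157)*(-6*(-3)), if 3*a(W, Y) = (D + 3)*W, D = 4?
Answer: 10764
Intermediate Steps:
a(W, Y) = 7*W/3 (a(W, Y) = ((4 + 3)*W)/3 = (7*W)/3 = 7*W/3)
(((6 + 1) + (a(6, -2) + 0*(-2)))² + 157)*(-6*(-3)) = (((6 + 1) + ((7/3)*6 + 0*(-2)))² + 157)*(-6*(-3)) = ((7 + (14 + 0))² + 157)*18 = ((7 + 14)² + 157)*18 = (21² + 157)*18 = (441 + 157)*18 = 598*18 = 10764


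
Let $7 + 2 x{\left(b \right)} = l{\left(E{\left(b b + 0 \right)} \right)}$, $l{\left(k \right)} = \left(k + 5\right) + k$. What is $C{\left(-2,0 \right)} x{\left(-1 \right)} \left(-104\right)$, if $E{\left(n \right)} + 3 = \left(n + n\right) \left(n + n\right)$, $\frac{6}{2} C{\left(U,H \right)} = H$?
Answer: $0$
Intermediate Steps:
$C{\left(U,H \right)} = \frac{H}{3}$
$E{\left(n \right)} = -3 + 4 n^{2}$ ($E{\left(n \right)} = -3 + \left(n + n\right) \left(n + n\right) = -3 + 2 n 2 n = -3 + 4 n^{2}$)
$l{\left(k \right)} = 5 + 2 k$ ($l{\left(k \right)} = \left(5 + k\right) + k = 5 + 2 k$)
$x{\left(b \right)} = -4 + 4 b^{4}$ ($x{\left(b \right)} = - \frac{7}{2} + \frac{5 + 2 \left(-3 + 4 \left(b b + 0\right)^{2}\right)}{2} = - \frac{7}{2} + \frac{5 + 2 \left(-3 + 4 \left(b^{2} + 0\right)^{2}\right)}{2} = - \frac{7}{2} + \frac{5 + 2 \left(-3 + 4 \left(b^{2}\right)^{2}\right)}{2} = - \frac{7}{2} + \frac{5 + 2 \left(-3 + 4 b^{4}\right)}{2} = - \frac{7}{2} + \frac{5 + \left(-6 + 8 b^{4}\right)}{2} = - \frac{7}{2} + \frac{-1 + 8 b^{4}}{2} = - \frac{7}{2} + \left(- \frac{1}{2} + 4 b^{4}\right) = -4 + 4 b^{4}$)
$C{\left(-2,0 \right)} x{\left(-1 \right)} \left(-104\right) = \frac{1}{3} \cdot 0 \left(-4 + 4 \left(-1\right)^{4}\right) \left(-104\right) = 0 \left(-4 + 4 \cdot 1\right) \left(-104\right) = 0 \left(-4 + 4\right) \left(-104\right) = 0 \cdot 0 \left(-104\right) = 0 \left(-104\right) = 0$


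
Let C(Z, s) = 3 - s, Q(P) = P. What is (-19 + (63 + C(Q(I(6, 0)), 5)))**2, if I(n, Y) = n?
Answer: 1764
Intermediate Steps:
(-19 + (63 + C(Q(I(6, 0)), 5)))**2 = (-19 + (63 + (3 - 1*5)))**2 = (-19 + (63 + (3 - 5)))**2 = (-19 + (63 - 2))**2 = (-19 + 61)**2 = 42**2 = 1764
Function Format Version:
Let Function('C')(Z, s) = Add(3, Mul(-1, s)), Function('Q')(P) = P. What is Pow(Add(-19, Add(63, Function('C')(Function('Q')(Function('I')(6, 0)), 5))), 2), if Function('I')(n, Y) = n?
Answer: 1764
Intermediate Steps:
Pow(Add(-19, Add(63, Function('C')(Function('Q')(Function('I')(6, 0)), 5))), 2) = Pow(Add(-19, Add(63, Add(3, Mul(-1, 5)))), 2) = Pow(Add(-19, Add(63, Add(3, -5))), 2) = Pow(Add(-19, Add(63, -2)), 2) = Pow(Add(-19, 61), 2) = Pow(42, 2) = 1764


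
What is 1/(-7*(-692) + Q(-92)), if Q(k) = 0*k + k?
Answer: 1/4752 ≈ 0.00021044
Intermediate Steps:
Q(k) = k (Q(k) = 0 + k = k)
1/(-7*(-692) + Q(-92)) = 1/(-7*(-692) - 92) = 1/(4844 - 92) = 1/4752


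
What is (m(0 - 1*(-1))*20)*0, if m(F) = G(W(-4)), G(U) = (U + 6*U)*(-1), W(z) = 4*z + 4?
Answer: 0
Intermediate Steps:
W(z) = 4 + 4*z
G(U) = -7*U (G(U) = (7*U)*(-1) = -7*U)
m(F) = 84 (m(F) = -7*(4 + 4*(-4)) = -7*(4 - 16) = -7*(-12) = 84)
(m(0 - 1*(-1))*20)*0 = (84*20)*0 = 1680*0 = 0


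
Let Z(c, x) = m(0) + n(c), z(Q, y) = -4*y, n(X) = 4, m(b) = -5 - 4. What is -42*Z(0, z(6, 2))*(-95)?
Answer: -19950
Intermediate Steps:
m(b) = -9
Z(c, x) = -5 (Z(c, x) = -9 + 4 = -5)
-42*Z(0, z(6, 2))*(-95) = -42*(-5)*(-95) = 210*(-95) = -19950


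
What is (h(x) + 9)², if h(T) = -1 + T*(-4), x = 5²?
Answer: 8464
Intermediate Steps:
x = 25
h(T) = -1 - 4*T
(h(x) + 9)² = ((-1 - 4*25) + 9)² = ((-1 - 100) + 9)² = (-101 + 9)² = (-92)² = 8464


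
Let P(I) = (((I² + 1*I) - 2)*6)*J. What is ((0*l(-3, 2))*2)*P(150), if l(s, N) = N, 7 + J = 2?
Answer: 0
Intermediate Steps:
J = -5 (J = -7 + 2 = -5)
P(I) = 60 - 30*I - 30*I² (P(I) = (((I² + 1*I) - 2)*6)*(-5) = (((I² + I) - 2)*6)*(-5) = (((I + I²) - 2)*6)*(-5) = ((-2 + I + I²)*6)*(-5) = (-12 + 6*I + 6*I²)*(-5) = 60 - 30*I - 30*I²)
((0*l(-3, 2))*2)*P(150) = ((0*2)*2)*(60 - 30*150 - 30*150²) = (0*2)*(60 - 4500 - 30*22500) = 0*(60 - 4500 - 675000) = 0*(-679440) = 0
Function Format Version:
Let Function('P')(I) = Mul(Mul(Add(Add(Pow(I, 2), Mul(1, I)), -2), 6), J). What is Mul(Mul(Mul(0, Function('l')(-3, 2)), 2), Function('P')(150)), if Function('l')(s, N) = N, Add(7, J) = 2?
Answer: 0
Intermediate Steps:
J = -5 (J = Add(-7, 2) = -5)
Function('P')(I) = Add(60, Mul(-30, I), Mul(-30, Pow(I, 2))) (Function('P')(I) = Mul(Mul(Add(Add(Pow(I, 2), Mul(1, I)), -2), 6), -5) = Mul(Mul(Add(Add(Pow(I, 2), I), -2), 6), -5) = Mul(Mul(Add(Add(I, Pow(I, 2)), -2), 6), -5) = Mul(Mul(Add(-2, I, Pow(I, 2)), 6), -5) = Mul(Add(-12, Mul(6, I), Mul(6, Pow(I, 2))), -5) = Add(60, Mul(-30, I), Mul(-30, Pow(I, 2))))
Mul(Mul(Mul(0, Function('l')(-3, 2)), 2), Function('P')(150)) = Mul(Mul(Mul(0, 2), 2), Add(60, Mul(-30, 150), Mul(-30, Pow(150, 2)))) = Mul(Mul(0, 2), Add(60, -4500, Mul(-30, 22500))) = Mul(0, Add(60, -4500, -675000)) = Mul(0, -679440) = 0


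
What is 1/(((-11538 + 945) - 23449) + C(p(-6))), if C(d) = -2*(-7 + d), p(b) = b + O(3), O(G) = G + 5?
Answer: -1/34032 ≈ -2.9384e-5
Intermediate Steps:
O(G) = 5 + G
p(b) = 8 + b (p(b) = b + (5 + 3) = b + 8 = 8 + b)
C(d) = 14 - 2*d
1/(((-11538 + 945) - 23449) + C(p(-6))) = 1/(((-11538 + 945) - 23449) + (14 - 2*(8 - 6))) = 1/((-10593 - 23449) + (14 - 2*2)) = 1/(-34042 + (14 - 4)) = 1/(-34042 + 10) = 1/(-34032) = -1/34032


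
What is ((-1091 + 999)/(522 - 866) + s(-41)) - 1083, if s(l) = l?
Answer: -96641/86 ≈ -1123.7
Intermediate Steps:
((-1091 + 999)/(522 - 866) + s(-41)) - 1083 = ((-1091 + 999)/(522 - 866) - 41) - 1083 = (-92/(-344) - 41) - 1083 = (-92*(-1/344) - 41) - 1083 = (23/86 - 41) - 1083 = -3503/86 - 1083 = -96641/86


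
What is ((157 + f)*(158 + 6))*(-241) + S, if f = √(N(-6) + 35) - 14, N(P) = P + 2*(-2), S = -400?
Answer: -5849952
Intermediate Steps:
N(P) = -4 + P (N(P) = P - 4 = -4 + P)
f = -9 (f = √((-4 - 6) + 35) - 14 = √(-10 + 35) - 14 = √25 - 14 = 5 - 14 = -9)
((157 + f)*(158 + 6))*(-241) + S = ((157 - 9)*(158 + 6))*(-241) - 400 = (148*164)*(-241) - 400 = 24272*(-241) - 400 = -5849552 - 400 = -5849952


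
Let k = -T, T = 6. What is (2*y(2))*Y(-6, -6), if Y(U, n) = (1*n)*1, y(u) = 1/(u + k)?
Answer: 3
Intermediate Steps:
k = -6 (k = -1*6 = -6)
y(u) = 1/(-6 + u) (y(u) = 1/(u - 6) = 1/(-6 + u))
Y(U, n) = n (Y(U, n) = n*1 = n)
(2*y(2))*Y(-6, -6) = (2/(-6 + 2))*(-6) = (2/(-4))*(-6) = (2*(-¼))*(-6) = -½*(-6) = 3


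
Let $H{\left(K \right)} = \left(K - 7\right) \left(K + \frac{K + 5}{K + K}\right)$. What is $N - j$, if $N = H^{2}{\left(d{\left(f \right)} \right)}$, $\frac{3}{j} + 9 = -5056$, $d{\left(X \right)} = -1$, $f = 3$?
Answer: $\frac{2917443}{5065} \approx 576.0$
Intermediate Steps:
$H{\left(K \right)} = \left(-7 + K\right) \left(K + \frac{5 + K}{2 K}\right)$
$j = - \frac{3}{5065}$ ($j = \frac{3}{-9 - 5056} = \frac{3}{-5065} = 3 \left(- \frac{1}{5065}\right) = - \frac{3}{5065} \approx -0.0005923$)
$N = 576$ ($N = \left(-1 + \left(-1\right)^{2} - \frac{35}{2 \left(-1\right)} - - \frac{13}{2}\right)^{2} = \left(-1 + 1 - - \frac{35}{2} + \frac{13}{2}\right)^{2} = \left(-1 + 1 + \frac{35}{2} + \frac{13}{2}\right)^{2} = 24^{2} = 576$)
$N - j = 576 - - \frac{3}{5065} = 576 + \frac{3}{5065} = \frac{2917443}{5065}$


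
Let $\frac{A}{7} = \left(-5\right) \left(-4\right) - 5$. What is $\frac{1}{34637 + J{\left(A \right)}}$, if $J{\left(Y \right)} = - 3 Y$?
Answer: $\frac{1}{34322} \approx 2.9136 \cdot 10^{-5}$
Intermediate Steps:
$A = 105$ ($A = 7 \left(\left(-5\right) \left(-4\right) - 5\right) = 7 \left(20 - 5\right) = 7 \cdot 15 = 105$)
$\frac{1}{34637 + J{\left(A \right)}} = \frac{1}{34637 - 315} = \frac{1}{34322}$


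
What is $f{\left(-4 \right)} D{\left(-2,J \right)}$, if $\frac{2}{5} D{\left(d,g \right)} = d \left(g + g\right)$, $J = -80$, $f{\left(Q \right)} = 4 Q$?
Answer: $-12800$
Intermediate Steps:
$D{\left(d,g \right)} = 5 d g$ ($D{\left(d,g \right)} = \frac{5 d \left(g + g\right)}{2} = \frac{5 d 2 g}{2} = \frac{5 \cdot 2 d g}{2} = 5 d g$)
$f{\left(-4 \right)} D{\left(-2,J \right)} = 4 \left(-4\right) 5 \left(-2\right) \left(-80\right) = \left(-16\right) 800 = -12800$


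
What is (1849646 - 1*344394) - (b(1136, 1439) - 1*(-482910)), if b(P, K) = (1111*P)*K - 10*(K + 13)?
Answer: -1815119282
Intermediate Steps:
b(P, K) = -130 - 10*K + 1111*K*P (b(P, K) = 1111*K*P - 10*(13 + K) = 1111*K*P + (-130 - 10*K) = -130 - 10*K + 1111*K*P)
(1849646 - 1*344394) - (b(1136, 1439) - 1*(-482910)) = (1849646 - 1*344394) - ((-130 - 10*1439 + 1111*1439*1136) - 1*(-482910)) = (1849646 - 344394) - ((-130 - 14390 + 1816156144) + 482910) = 1505252 - (1816141624 + 482910) = 1505252 - 1*1816624534 = 1505252 - 1816624534 = -1815119282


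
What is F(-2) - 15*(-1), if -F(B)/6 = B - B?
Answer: 15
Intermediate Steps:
F(B) = 0 (F(B) = -6*(B - B) = -6*0 = 0)
F(-2) - 15*(-1) = 0 - 15*(-1) = 0 + 15 = 15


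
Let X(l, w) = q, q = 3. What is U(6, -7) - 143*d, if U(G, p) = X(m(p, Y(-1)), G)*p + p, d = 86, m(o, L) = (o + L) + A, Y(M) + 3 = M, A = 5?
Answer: -12326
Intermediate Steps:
Y(M) = -3 + M
m(o, L) = 5 + L + o (m(o, L) = (o + L) + 5 = (L + o) + 5 = 5 + L + o)
X(l, w) = 3
U(G, p) = 4*p (U(G, p) = 3*p + p = 4*p)
U(6, -7) - 143*d = 4*(-7) - 143*86 = -28 - 12298 = -12326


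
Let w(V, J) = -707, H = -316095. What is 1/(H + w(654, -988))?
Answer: -1/316802 ≈ -3.1565e-6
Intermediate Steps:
1/(H + w(654, -988)) = 1/(-316095 - 707) = 1/(-316802) = -1/316802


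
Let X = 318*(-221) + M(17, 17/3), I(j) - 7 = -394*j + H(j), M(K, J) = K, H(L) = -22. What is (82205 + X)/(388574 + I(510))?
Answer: 11944/187619 ≈ 0.063661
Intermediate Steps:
I(j) = -15 - 394*j (I(j) = 7 + (-394*j - 22) = 7 + (-22 - 394*j) = -15 - 394*j)
X = -70261 (X = 318*(-221) + 17 = -70278 + 17 = -70261)
(82205 + X)/(388574 + I(510)) = (82205 - 70261)/(388574 + (-15 - 394*510)) = 11944/(388574 + (-15 - 200940)) = 11944/(388574 - 200955) = 11944/187619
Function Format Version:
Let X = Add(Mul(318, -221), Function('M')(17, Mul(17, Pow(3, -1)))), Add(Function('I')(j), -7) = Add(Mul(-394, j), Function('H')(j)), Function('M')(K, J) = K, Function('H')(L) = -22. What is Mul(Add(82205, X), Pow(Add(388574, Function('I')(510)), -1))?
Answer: Rational(11944, 187619) ≈ 0.063661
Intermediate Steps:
Function('I')(j) = Add(-15, Mul(-394, j)) (Function('I')(j) = Add(7, Add(Mul(-394, j), -22)) = Add(7, Add(-22, Mul(-394, j))) = Add(-15, Mul(-394, j)))
X = -70261 (X = Add(Mul(318, -221), 17) = Add(-70278, 17) = -70261)
Mul(Add(82205, X), Pow(Add(388574, Function('I')(510)), -1)) = Mul(Add(82205, -70261), Pow(Add(388574, Add(-15, Mul(-394, 510))), -1)) = Mul(11944, Pow(Add(388574, Add(-15, -200940)), -1)) = Mul(11944, Pow(Add(388574, -200955), -1)) = Mul(11944, Pow(187619, -1)) = Mul(11944, Rational(1, 187619)) = Rational(11944, 187619)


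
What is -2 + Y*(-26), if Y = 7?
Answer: -184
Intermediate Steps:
-2 + Y*(-26) = -2 + 7*(-26) = -2 - 182 = -184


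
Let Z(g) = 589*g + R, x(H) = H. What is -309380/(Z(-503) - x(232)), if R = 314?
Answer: 61876/59237 ≈ 1.0445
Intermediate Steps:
Z(g) = 314 + 589*g (Z(g) = 589*g + 314 = 314 + 589*g)
-309380/(Z(-503) - x(232)) = -309380/((314 + 589*(-503)) - 1*232) = -309380/((314 - 296267) - 232) = -309380/(-295953 - 232) = -309380/(-296185) = -309380*(-1/296185) = 61876/59237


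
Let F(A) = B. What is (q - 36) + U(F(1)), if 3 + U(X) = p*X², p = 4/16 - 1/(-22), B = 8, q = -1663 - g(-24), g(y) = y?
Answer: -18250/11 ≈ -1659.1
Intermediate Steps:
q = -1639 (q = -1663 - 1*(-24) = -1663 + 24 = -1639)
F(A) = 8
p = 13/44 (p = 4*(1/16) - 1*(-1/22) = ¼ + 1/22 = 13/44 ≈ 0.29545)
U(X) = -3 + 13*X²/44
(q - 36) + U(F(1)) = (-1639 - 36) + (-3 + (13/44)*8²) = -1675 + (-3 + (13/44)*64) = -1675 + (-3 + 208/11) = -1675 + 175/11 = -18250/11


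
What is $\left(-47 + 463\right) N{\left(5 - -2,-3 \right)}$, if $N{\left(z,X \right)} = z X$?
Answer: $-8736$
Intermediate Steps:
$N{\left(z,X \right)} = X z$
$\left(-47 + 463\right) N{\left(5 - -2,-3 \right)} = \left(-47 + 463\right) \left(- 3 \left(5 - -2\right)\right) = 416 \left(- 3 \left(5 + 2\right)\right) = 416 \left(\left(-3\right) 7\right) = 416 \left(-21\right) = -8736$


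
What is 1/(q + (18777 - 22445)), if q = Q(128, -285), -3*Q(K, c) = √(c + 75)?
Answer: -786/2883053 + I*√210/40362742 ≈ -0.00027263 + 3.5903e-7*I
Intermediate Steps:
Q(K, c) = -√(75 + c)/3 (Q(K, c) = -√(c + 75)/3 = -√(75 + c)/3)
q = -I*√210/3 (q = -√(75 - 285)/3 = -I*√210/3 ≈ -4.8305*I)
1/(q + (18777 - 22445)) = 1/(-I*√210/3 + (18777 - 22445)) = 1/(-I*√210/3 - 3668) = 1/(-3668 - I*√210/3)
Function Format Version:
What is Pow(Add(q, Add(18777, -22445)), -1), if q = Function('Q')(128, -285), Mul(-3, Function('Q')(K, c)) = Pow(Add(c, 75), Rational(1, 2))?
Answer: Add(Rational(-786, 2883053), Mul(Rational(1, 40362742), I, Pow(210, Rational(1, 2)))) ≈ Add(-0.00027263, Mul(3.5903e-7, I))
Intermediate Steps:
Function('Q')(K, c) = Mul(Rational(-1, 3), Pow(Add(75, c), Rational(1, 2))) (Function('Q')(K, c) = Mul(Rational(-1, 3), Pow(Add(c, 75), Rational(1, 2))) = Mul(Rational(-1, 3), Pow(Add(75, c), Rational(1, 2))))
q = Mul(Rational(-1, 3), I, Pow(210, Rational(1, 2))) (q = Mul(Rational(-1, 3), Pow(Add(75, -285), Rational(1, 2))) = Mul(Rational(-1, 3), Pow(-210, Rational(1, 2))) = Mul(Rational(-1, 3), Mul(I, Pow(210, Rational(1, 2)))) = Mul(Rational(-1, 3), I, Pow(210, Rational(1, 2))) ≈ Mul(-4.8305, I))
Pow(Add(q, Add(18777, -22445)), -1) = Pow(Add(Mul(Rational(-1, 3), I, Pow(210, Rational(1, 2))), Add(18777, -22445)), -1) = Pow(Add(Mul(Rational(-1, 3), I, Pow(210, Rational(1, 2))), -3668), -1) = Pow(Add(-3668, Mul(Rational(-1, 3), I, Pow(210, Rational(1, 2)))), -1)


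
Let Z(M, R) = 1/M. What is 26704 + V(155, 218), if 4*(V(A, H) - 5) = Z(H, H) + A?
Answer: 23324039/872 ≈ 26748.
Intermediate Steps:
V(A, H) = 5 + A/4 + 1/(4*H) (V(A, H) = 5 + (1/H + A)/4 = 5 + (A + 1/H)/4 = 5 + (A/4 + 1/(4*H)) = 5 + A/4 + 1/(4*H))
26704 + V(155, 218) = 26704 + (¼)*(1 + 218*(20 + 155))/218 = 26704 + (¼)*(1/218)*(1 + 218*175) = 26704 + (¼)*(1/218)*(1 + 38150) = 26704 + (¼)*(1/218)*38151 = 26704 + 38151/872 = 23324039/872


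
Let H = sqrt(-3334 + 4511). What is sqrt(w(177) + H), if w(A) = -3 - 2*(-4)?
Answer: sqrt(5 + sqrt(1177)) ≈ 6.2696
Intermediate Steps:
H = sqrt(1177) ≈ 34.307
w(A) = 5 (w(A) = -3 + 8 = 5)
sqrt(w(177) + H) = sqrt(5 + sqrt(1177))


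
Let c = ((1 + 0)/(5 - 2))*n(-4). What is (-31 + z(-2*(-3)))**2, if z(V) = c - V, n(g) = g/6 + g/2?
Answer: 116281/81 ≈ 1435.6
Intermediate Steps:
n(g) = 2*g/3 (n(g) = g*(1/6) + g*(1/2) = g/6 + g/2 = 2*g/3)
c = -8/9 (c = ((1 + 0)/(5 - 2))*((2/3)*(-4)) = (1/3)*(-8/3) = -8/9 ≈ -0.88889)
z(V) = -8/9 - V
(-31 + z(-2*(-3)))**2 = (-31 + (-8/9 - (-2)*(-3)))**2 = (-31 + (-8/9 - 1*6))**2 = (-31 + (-8/9 - 6))**2 = (-31 - 62/9)**2 = (-341/9)**2 = 116281/81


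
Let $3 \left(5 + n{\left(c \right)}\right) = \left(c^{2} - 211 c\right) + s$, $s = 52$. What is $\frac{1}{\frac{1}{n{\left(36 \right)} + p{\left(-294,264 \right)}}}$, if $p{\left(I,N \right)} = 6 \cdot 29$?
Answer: $- \frac{5741}{3} \approx -1913.7$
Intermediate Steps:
$p{\left(I,N \right)} = 174$
$n{\left(c \right)} = \frac{37}{3} - \frac{211 c}{3} + \frac{c^{2}}{3}$ ($n{\left(c \right)} = -5 + \frac{\left(c^{2} - 211 c\right) + 52}{3} = -5 + \frac{52 + c^{2} - 211 c}{3} = -5 + \left(\frac{52}{3} - \frac{211 c}{3} + \frac{c^{2}}{3}\right) = \frac{37}{3} - \frac{211 c}{3} + \frac{c^{2}}{3}$)
$\frac{1}{\frac{1}{n{\left(36 \right)} + p{\left(-294,264 \right)}}} = \frac{1}{\frac{1}{\left(\frac{37}{3} - 2532 + \frac{36^{2}}{3}\right) + 174}} = \frac{1}{\frac{1}{\left(\frac{37}{3} - 2532 + \frac{1}{3} \cdot 1296\right) + 174}} = \frac{1}{\frac{1}{\left(\frac{37}{3} - 2532 + 432\right) + 174}} = \frac{1}{\frac{1}{- \frac{6263}{3} + 174}} = \frac{1}{\frac{1}{- \frac{5741}{3}}} = \frac{1}{- \frac{3}{5741}} = - \frac{5741}{3}$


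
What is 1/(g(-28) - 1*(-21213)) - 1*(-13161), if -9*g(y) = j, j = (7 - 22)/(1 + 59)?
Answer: 10050647745/763669 ≈ 13161.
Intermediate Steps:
j = -¼ (j = -15/60 = -15*1/60 = -¼ ≈ -0.25000)
g(y) = 1/36 (g(y) = -⅑*(-¼) = 1/36)
1/(g(-28) - 1*(-21213)) - 1*(-13161) = 1/(1/36 - 1*(-21213)) - 1*(-13161) = 1/(1/36 + 21213) + 13161 = 1/(763669/36) + 13161 = 36/763669 + 13161 = 10050647745/763669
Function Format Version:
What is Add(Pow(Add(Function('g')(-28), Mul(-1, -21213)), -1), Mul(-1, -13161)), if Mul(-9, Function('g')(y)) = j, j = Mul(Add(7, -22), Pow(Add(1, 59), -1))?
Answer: Rational(10050647745, 763669) ≈ 13161.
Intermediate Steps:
j = Rational(-1, 4) (j = Mul(-15, Pow(60, -1)) = Mul(-15, Rational(1, 60)) = Rational(-1, 4) ≈ -0.25000)
Function('g')(y) = Rational(1, 36) (Function('g')(y) = Mul(Rational(-1, 9), Rational(-1, 4)) = Rational(1, 36))
Add(Pow(Add(Function('g')(-28), Mul(-1, -21213)), -1), Mul(-1, -13161)) = Add(Pow(Add(Rational(1, 36), Mul(-1, -21213)), -1), Mul(-1, -13161)) = Add(Pow(Add(Rational(1, 36), 21213), -1), 13161) = Add(Pow(Rational(763669, 36), -1), 13161) = Add(Rational(36, 763669), 13161) = Rational(10050647745, 763669)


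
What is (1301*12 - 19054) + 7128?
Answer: 3686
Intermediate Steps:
(1301*12 - 19054) + 7128 = (15612 - 19054) + 7128 = -3442 + 7128 = 3686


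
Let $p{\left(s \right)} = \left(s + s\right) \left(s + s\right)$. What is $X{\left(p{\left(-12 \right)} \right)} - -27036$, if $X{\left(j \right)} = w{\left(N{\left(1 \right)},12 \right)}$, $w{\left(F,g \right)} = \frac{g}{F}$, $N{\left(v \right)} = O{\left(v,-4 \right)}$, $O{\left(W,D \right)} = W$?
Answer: $27048$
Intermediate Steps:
$N{\left(v \right)} = v$
$p{\left(s \right)} = 4 s^{2}$ ($p{\left(s \right)} = 2 s 2 s = 4 s^{2}$)
$X{\left(j \right)} = 12$ ($X{\left(j \right)} = \frac{12}{1} = 12 \cdot 1 = 12$)
$X{\left(p{\left(-12 \right)} \right)} - -27036 = 12 - -27036 = 12 + 27036 = 27048$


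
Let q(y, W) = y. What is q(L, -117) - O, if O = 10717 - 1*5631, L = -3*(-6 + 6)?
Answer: -5086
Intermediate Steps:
L = 0 (L = -3*0 = 0)
O = 5086 (O = 10717 - 5631 = 5086)
q(L, -117) - O = 0 - 1*5086 = 0 - 5086 = -5086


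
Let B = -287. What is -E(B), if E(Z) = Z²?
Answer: -82369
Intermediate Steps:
-E(B) = -1*(-287)² = -1*82369 = -82369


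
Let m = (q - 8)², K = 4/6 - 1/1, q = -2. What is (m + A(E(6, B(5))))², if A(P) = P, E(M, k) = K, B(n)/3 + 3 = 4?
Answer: 89401/9 ≈ 9933.4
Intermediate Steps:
B(n) = 3 (B(n) = -9 + 3*4 = -9 + 12 = 3)
K = -⅓ (K = 4*(⅙) - 1*1 = ⅔ - 1 = -⅓ ≈ -0.33333)
E(M, k) = -⅓
m = 100 (m = (-2 - 8)² = (-10)² = 100)
(m + A(E(6, B(5))))² = (100 - ⅓)² = (299/3)² = 89401/9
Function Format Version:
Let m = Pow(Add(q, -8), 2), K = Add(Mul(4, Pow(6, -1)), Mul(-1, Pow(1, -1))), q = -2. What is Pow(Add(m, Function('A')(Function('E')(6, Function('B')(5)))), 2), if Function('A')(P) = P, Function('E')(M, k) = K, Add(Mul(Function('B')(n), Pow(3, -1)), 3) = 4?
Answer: Rational(89401, 9) ≈ 9933.4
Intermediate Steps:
Function('B')(n) = 3 (Function('B')(n) = Add(-9, Mul(3, 4)) = Add(-9, 12) = 3)
K = Rational(-1, 3) (K = Add(Mul(4, Rational(1, 6)), Mul(-1, 1)) = Add(Rational(2, 3), -1) = Rational(-1, 3) ≈ -0.33333)
Function('E')(M, k) = Rational(-1, 3)
m = 100 (m = Pow(Add(-2, -8), 2) = Pow(-10, 2) = 100)
Pow(Add(m, Function('A')(Function('E')(6, Function('B')(5)))), 2) = Pow(Add(100, Rational(-1, 3)), 2) = Pow(Rational(299, 3), 2) = Rational(89401, 9)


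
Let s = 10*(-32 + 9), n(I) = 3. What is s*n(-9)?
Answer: -690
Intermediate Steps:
s = -230 (s = 10*(-23) = -230)
s*n(-9) = -230*3 = -690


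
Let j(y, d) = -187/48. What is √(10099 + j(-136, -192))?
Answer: √1453695/12 ≈ 100.47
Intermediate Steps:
j(y, d) = -187/48 (j(y, d) = -187*1/48 = -187/48)
√(10099 + j(-136, -192)) = √(10099 - 187/48) = √(484565/48) = √1453695/12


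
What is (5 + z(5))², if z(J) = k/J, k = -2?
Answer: 529/25 ≈ 21.160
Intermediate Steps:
z(J) = -2/J
(5 + z(5))² = (5 - 2/5)² = (5 - 2*⅕)² = (5 - ⅖)² = (23/5)² = 529/25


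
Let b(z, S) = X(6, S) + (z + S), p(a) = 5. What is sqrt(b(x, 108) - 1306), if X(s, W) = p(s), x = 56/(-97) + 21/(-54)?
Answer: I*sqrt(404425010)/582 ≈ 34.554*I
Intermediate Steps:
x = -1687/1746 (x = 56*(-1/97) + 21*(-1/54) = -56/97 - 7/18 = -1687/1746 ≈ -0.96621)
X(s, W) = 5
b(z, S) = 5 + S + z (b(z, S) = 5 + (z + S) = 5 + (S + z) = 5 + S + z)
sqrt(b(x, 108) - 1306) = sqrt((5 + 108 - 1687/1746) - 1306) = sqrt(195611/1746 - 1306) = sqrt(-2084665/1746) = I*sqrt(404425010)/582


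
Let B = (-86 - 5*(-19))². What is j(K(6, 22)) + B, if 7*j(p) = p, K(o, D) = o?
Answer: 573/7 ≈ 81.857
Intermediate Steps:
j(p) = p/7
B = 81 (B = (-86 + 95)² = 9² = 81)
j(K(6, 22)) + B = (⅐)*6 + 81 = 6/7 + 81 = 573/7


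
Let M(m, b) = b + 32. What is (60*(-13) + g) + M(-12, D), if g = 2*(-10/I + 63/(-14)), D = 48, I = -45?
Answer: -6377/9 ≈ -708.56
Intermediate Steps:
M(m, b) = 32 + b
g = -77/9 (g = 2*(-10/(-45) + 63/(-14)) = 2*(-10*(-1/45) + 63*(-1/14)) = 2*(2/9 - 9/2) = 2*(-77/18) = -77/9 ≈ -8.5556)
(60*(-13) + g) + M(-12, D) = (60*(-13) - 77/9) + (32 + 48) = (-780 - 77/9) + 80 = -7097/9 + 80 = -6377/9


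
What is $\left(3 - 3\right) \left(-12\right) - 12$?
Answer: $-12$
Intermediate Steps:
$\left(3 - 3\right) \left(-12\right) - 12 = 0 \left(-12\right) - 12 = 0 - 12 = -12$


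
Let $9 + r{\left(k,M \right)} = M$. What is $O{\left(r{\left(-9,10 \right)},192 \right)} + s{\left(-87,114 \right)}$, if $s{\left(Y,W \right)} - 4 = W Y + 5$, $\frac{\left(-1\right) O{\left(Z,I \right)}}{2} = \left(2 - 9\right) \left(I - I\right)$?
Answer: $-9909$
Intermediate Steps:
$r{\left(k,M \right)} = -9 + M$
$O{\left(Z,I \right)} = 0$ ($O{\left(Z,I \right)} = - 2 \left(2 - 9\right) \left(I - I\right) = - 2 \left(2 - 9\right) 0 = - 2 \left(\left(-7\right) 0\right) = \left(-2\right) 0 = 0$)
$s{\left(Y,W \right)} = 9 + W Y$ ($s{\left(Y,W \right)} = 4 + \left(W Y + 5\right) = 4 + \left(5 + W Y\right) = 9 + W Y$)
$O{\left(r{\left(-9,10 \right)},192 \right)} + s{\left(-87,114 \right)} = 0 + \left(9 + 114 \left(-87\right)\right) = 0 + \left(9 - 9918\right) = 0 - 9909 = -9909$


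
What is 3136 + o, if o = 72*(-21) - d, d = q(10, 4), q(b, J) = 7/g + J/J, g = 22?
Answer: 35699/22 ≈ 1622.7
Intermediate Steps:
q(b, J) = 29/22 (q(b, J) = 7/22 + J/J = 7*(1/22) + 1 = 7/22 + 1 = 29/22)
d = 29/22 ≈ 1.3182
o = -33293/22 (o = 72*(-21) - 1*29/22 = -1512 - 29/22 = -33293/22 ≈ -1513.3)
3136 + o = 3136 - 33293/22 = 35699/22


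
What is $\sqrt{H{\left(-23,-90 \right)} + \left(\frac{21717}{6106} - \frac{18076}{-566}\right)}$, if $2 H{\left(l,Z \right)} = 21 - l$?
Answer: $\frac{3 \sqrt{19074773762690}}{1727998} \approx 7.5824$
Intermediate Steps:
$H{\left(l,Z \right)} = \frac{21}{2} - \frac{l}{2}$ ($H{\left(l,Z \right)} = \frac{21 - l}{2} = \frac{21}{2} - \frac{l}{2}$)
$\sqrt{H{\left(-23,-90 \right)} + \left(\frac{21717}{6106} - \frac{18076}{-566}\right)} = \sqrt{\left(\frac{21}{2} - - \frac{23}{2}\right) + \left(\frac{21717}{6106} - \frac{18076}{-566}\right)} = \sqrt{\left(\frac{21}{2} + \frac{23}{2}\right) + \left(21717 \cdot \frac{1}{6106} - - \frac{9038}{283}\right)} = \sqrt{22 + \left(\frac{21717}{6106} + \frac{9038}{283}\right)} = \sqrt{22 + \frac{61331939}{1727998}} = \sqrt{\frac{99347895}{1727998}} = \frac{3 \sqrt{19074773762690}}{1727998}$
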